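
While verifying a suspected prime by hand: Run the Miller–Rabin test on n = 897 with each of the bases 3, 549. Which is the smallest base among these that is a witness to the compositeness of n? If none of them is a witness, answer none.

3

n − 1 = 896 = 2^7 · 7, so s = 7 and d = 7.
Base 3: x_0 = 3^7 mod 897 = 393. x_0 is neither 1 nor 896, so continue squaring. x_1 = 393^2 mod 897 = 165. x_2 = 165^2 mod 897 = 315. x_3 = 315^2 mod 897 = 555. x_4 = 555^2 mod 897 = 354. x_5 = 354^2 mod 897 = 633. x_6 = 633^2 mod 897 = 627. Reached i = s−1 = 6 without hitting −1: 3 is a Miller–Rabin witness and 897 is composite.
Base 549: x_0 = 549^7 mod 897 = 159. x_0 is neither 1 nor 896, so continue squaring. x_1 = 159^2 mod 897 = 165. x_2 = 165^2 mod 897 = 315. x_3 = 315^2 mod 897 = 555. x_4 = 555^2 mod 897 = 354. x_5 = 354^2 mod 897 = 633. x_6 = 633^2 mod 897 = 627. Reached i = s−1 = 6 without hitting −1: 549 is a Miller–Rabin witness and 897 is composite.
The smallest witness among the given bases is 3.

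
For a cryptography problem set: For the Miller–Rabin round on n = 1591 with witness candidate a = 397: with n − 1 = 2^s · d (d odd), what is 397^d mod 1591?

n − 1 = 1590 = 2^1 · 795, so s = 1 and d = 795.
Repeated squaring mod 1591: 397^1 ≡ 397, 397^2 ≡ 100, 397^4 ≡ 454, 397^8 ≡ 877, 397^16 ≡ 676, 397^32 ≡ 359, 397^64 ≡ 10, 397^128 ≡ 100, 397^256 ≡ 454, 397^512 ≡ 877.
795 = 512 + 256 + 16 + 8 + 2 + 1, so 397^795 ≡ 877·454·676·877·100·397 ≡ 1294 (mod 1591).

1294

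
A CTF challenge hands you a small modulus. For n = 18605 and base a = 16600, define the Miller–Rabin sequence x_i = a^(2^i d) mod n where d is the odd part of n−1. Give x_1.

16595

n − 1 = 18604 = 2^2 · 4651, so s = 2 and d = 4651.
x_0 = 16600^4651 mod 18605 = 12680.
x_1 = 12680^2 mod 18605 = 16595.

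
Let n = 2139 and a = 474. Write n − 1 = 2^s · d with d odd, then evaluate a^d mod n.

n − 1 = 2138 = 2^1 · 1069, so s = 1 and d = 1069.
Repeated squaring mod 2139: 474^1 ≡ 474, 474^2 ≡ 81, 474^4 ≡ 144, 474^8 ≡ 1485, 474^16 ≡ 2055, 474^32 ≡ 639, 474^64 ≡ 1911, 474^128 ≡ 648, 474^256 ≡ 660, 474^512 ≡ 1383, 474^1024 ≡ 423.
1069 = 1024 + 32 + 8 + 4 + 1, so 474^1069 ≡ 423·639·1485·144·474 ≡ 609 (mod 2139).

609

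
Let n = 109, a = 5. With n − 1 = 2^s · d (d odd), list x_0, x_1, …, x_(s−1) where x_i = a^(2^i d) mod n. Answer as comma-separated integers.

1, 1

n − 1 = 108 = 2^2 · 27, so s = 2 and d = 27.
x_0 = 5^27 mod 109 = 1.
x_1 = 1^2 mod 109 = 1.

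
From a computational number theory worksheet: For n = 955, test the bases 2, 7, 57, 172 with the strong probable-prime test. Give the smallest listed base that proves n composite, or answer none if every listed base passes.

n − 1 = 954 = 2^1 · 477, so s = 1 and d = 477.
Base 2: x_0 = 2^477 mod 955 = 577. x_0 ∉ {1, 954} and s = 1, so 2 is a Miller–Rabin witness and 955 is composite.
Base 7: x_0 = 7^477 mod 955 = 142. x_0 ∉ {1, 954} and s = 1, so 7 is a Miller–Rabin witness and 955 is composite.
Base 57: x_0 = 57^477 mod 955 = 762. x_0 ∉ {1, 954} and s = 1, so 57 is a Miller–Rabin witness and 955 is composite.
Base 172: x_0 = 172^477 mod 955 = 552. x_0 ∉ {1, 954} and s = 1, so 172 is a Miller–Rabin witness and 955 is composite.
The smallest witness among the given bases is 2.

2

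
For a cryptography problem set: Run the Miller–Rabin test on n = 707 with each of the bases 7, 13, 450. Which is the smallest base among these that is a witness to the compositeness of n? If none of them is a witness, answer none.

7

n − 1 = 706 = 2^1 · 353, so s = 1 and d = 353.
Base 7: x_0 = 7^353 mod 707 = 364. x_0 ∉ {1, 706} and s = 1, so 7 is a Miller–Rabin witness and 707 is composite.
Base 13: x_0 = 13^353 mod 707 = 76. x_0 ∉ {1, 706} and s = 1, so 13 is a Miller–Rabin witness and 707 is composite.
Base 450: x_0 = 450^353 mod 707 = 634. x_0 ∉ {1, 706} and s = 1, so 450 is a Miller–Rabin witness and 707 is composite.
The smallest witness among the given bases is 7.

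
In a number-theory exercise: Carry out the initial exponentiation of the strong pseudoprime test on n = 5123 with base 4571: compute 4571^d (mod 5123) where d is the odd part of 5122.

n − 1 = 5122 = 2^1 · 2561, so s = 1 and d = 2561.
4571^2561 mod 5123 = 363.

363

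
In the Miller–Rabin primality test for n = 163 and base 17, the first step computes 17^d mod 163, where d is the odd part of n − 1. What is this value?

162

n − 1 = 162 = 2^1 · 81, so s = 1 and d = 81.
17^81 mod 163 = 162.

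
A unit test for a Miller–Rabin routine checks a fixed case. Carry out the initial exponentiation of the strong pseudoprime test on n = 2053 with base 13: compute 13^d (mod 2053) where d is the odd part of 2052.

n − 1 = 2052 = 2^2 · 513, so s = 2 and d = 513.
Repeated squaring mod 2053: 13^1 ≡ 13, 13^2 ≡ 169, 13^4 ≡ 1872, 13^8 ≡ 1966, 13^16 ≡ 1410, 13^32 ≡ 796, 13^64 ≡ 1292, 13^128 ≡ 175, 13^256 ≡ 1883, 13^512 ≡ 158.
513 = 512 + 1, so 13^513 ≡ 158·13 ≡ 1 (mod 2053).

1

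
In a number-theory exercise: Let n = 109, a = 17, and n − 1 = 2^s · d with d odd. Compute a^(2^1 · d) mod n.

n − 1 = 108 = 2^2 · 27, so s = 2 and d = 27.
x_0 = 17^27 mod 109 = 33.
x_1 = 33^2 mod 109 = 108.

108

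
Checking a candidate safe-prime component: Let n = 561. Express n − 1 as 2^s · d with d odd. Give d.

Halving: 560 → 280 → 140 → 70 → 35; 35 is odd.
So 560 = 2^4 · 35.

35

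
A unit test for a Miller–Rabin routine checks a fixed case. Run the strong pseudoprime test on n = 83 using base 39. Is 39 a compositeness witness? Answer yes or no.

n − 1 = 82 = 2^1 · 41, so s = 1 and d = 41.
x_0 = 39^41 mod 83 = 82.
x_0 = 82 ≡ −1, so 39 is not a witness.

no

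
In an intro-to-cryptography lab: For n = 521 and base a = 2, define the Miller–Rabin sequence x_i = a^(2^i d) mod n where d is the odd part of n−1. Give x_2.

1

n − 1 = 520 = 2^3 · 65, so s = 3 and d = 65.
x_0 = 2^65 mod 521 = 286.
x_1 = 286^2 mod 521 = 520.
x_2 = 520^2 mod 521 = 1.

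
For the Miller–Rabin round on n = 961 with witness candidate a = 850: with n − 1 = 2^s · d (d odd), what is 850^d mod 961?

n − 1 = 960 = 2^6 · 15, so s = 6 and d = 15.
Repeated squaring mod 961: 850^1 ≡ 850, 850^2 ≡ 789, 850^4 ≡ 754, 850^8 ≡ 565.
15 = 8 + 4 + 2 + 1, so 850^15 ≡ 565·754·789·850 ≡ 743 (mod 961).

743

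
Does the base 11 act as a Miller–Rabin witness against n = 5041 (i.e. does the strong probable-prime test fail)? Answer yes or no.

no

n − 1 = 5040 = 2^4 · 315, so s = 4 and d = 315.
Repeated squaring mod 5041: 11^1 ≡ 11, 11^2 ≡ 121, 11^4 ≡ 4559, 11^8 ≡ 438, 11^16 ≡ 286, 11^32 ≡ 1140, 11^64 ≡ 4063, 11^128 ≡ 3735, 11^256 ≡ 1778.
315 = 256 + 32 + 16 + 8 + 2 + 1, so 11^315 ≡ 1778·1140·286·438·121·11 ≡ 5040 (mod 5041).
x_0 = 11^315 mod 5041 = 5040.
x_0 = 5040 ≡ −1, so 11 is not a witness.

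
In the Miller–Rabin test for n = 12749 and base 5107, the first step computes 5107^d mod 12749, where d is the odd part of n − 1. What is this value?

n − 1 = 12748 = 2^2 · 3187, so s = 2 and d = 3187.
By repeated squaring, 5107^3187 ≡ 6741 (mod 12749).

6741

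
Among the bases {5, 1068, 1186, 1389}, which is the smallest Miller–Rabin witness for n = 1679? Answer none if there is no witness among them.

n − 1 = 1678 = 2^1 · 839, so s = 1 and d = 839.
Base 5: x_0 = 5^839 mod 1679 = 1137. x_0 ∉ {1, 1678} and s = 1, so 5 is a Miller–Rabin witness and 1679 is composite.
Base 1068: x_0 = 1068^839 mod 1679 = 1414. x_0 ∉ {1, 1678} and s = 1, so 1068 is a Miller–Rabin witness and 1679 is composite.
Base 1186: x_0 = 1186^839 mod 1679 = 771. x_0 ∉ {1, 1678} and s = 1, so 1186 is a Miller–Rabin witness and 1679 is composite.
Base 1389: x_0 = 1389^839 mod 1679 = 223. x_0 ∉ {1, 1678} and s = 1, so 1389 is a Miller–Rabin witness and 1679 is composite.
The smallest witness among the given bases is 5.

5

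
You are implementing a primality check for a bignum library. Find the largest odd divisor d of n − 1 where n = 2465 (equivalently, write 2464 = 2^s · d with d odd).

77

Halving: 2464 → 1232 → 616 → 308 → 154 → 77; 77 is odd.
So 2464 = 2^5 · 77.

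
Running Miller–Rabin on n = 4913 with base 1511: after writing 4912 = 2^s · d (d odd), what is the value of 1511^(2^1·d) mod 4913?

n − 1 = 4912 = 2^4 · 307, so s = 4 and d = 307.
By repeated squaring, 1511^307 ≡ 2797 (mod 4913).
x_0 = 2797.
x_1 = 2797^2 mod 4913 = 1713.

1713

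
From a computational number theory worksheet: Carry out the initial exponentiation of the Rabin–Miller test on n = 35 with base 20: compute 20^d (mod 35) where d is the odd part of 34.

20

n − 1 = 34 = 2^1 · 17, so s = 1 and d = 17.
Repeated squaring mod 35: 20^1 ≡ 20, 20^2 ≡ 15, 20^4 ≡ 15, 20^8 ≡ 15, 20^16 ≡ 15.
17 = 16 + 1, so 20^17 ≡ 15·20 ≡ 20 (mod 35).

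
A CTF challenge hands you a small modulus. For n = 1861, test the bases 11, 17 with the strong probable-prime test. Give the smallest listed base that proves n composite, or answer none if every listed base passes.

none

n − 1 = 1860 = 2^2 · 465, so s = 2 and d = 465.
Base 11: x_0 = 11^465 mod 1861 = 61. x_0 is neither 1 nor 1860, so continue squaring. x_1 = 61^2 mod 1861 = 1860. x_1 ≡ −1, so 11 is not a witness.
Base 17: x_0 = 17^465 mod 1861 = 1860. x_0 = 1860 ≡ −1, so 17 is not a witness.
No listed base is a witness for 1861.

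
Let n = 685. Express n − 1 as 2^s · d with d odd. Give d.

171

Halving: 684 → 342 → 171; 171 is odd.
So 684 = 2^2 · 171.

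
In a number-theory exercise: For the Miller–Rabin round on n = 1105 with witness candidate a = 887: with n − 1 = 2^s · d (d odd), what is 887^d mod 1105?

872

n − 1 = 1104 = 2^4 · 69, so s = 4 and d = 69.
Repeated squaring mod 1105: 887^1 ≡ 887, 887^2 ≡ 9, 887^4 ≡ 81, 887^8 ≡ 1036, 887^16 ≡ 341, 887^32 ≡ 256, 887^64 ≡ 341.
69 = 64 + 4 + 1, so 887^69 ≡ 341·81·887 ≡ 872 (mod 1105).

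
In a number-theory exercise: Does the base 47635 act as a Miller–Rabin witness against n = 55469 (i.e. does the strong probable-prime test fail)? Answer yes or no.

n − 1 = 55468 = 2^2 · 13867, so s = 2 and d = 13867.
x_0 = 47635^13867 mod 55469 = 1.
x_0 = 1, so 47635 is not a witness.

no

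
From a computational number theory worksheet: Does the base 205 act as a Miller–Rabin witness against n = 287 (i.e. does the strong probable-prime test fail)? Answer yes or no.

yes

n − 1 = 286 = 2^1 · 143, so s = 1 and d = 143.
x_0 = 205^143 mod 287 = 123.
x_0 ∉ {1, 286} and s = 1, so 205 is a Miller–Rabin witness and 287 is composite.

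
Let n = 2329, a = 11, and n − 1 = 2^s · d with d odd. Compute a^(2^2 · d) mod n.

1968

n − 1 = 2328 = 2^3 · 291, so s = 3 and d = 291.
x_0 = 11^291 mod 2329 = 1688.
x_1 = 1688^2 mod 2329 = 977.
x_2 = 977^2 mod 2329 = 1968.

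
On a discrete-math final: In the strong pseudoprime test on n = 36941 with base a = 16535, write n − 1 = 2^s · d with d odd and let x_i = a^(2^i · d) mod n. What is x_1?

n − 1 = 36940 = 2^2 · 9235, so s = 2 and d = 9235.
x_0 = 16535^9235 mod 36941 = 19079.
x_1 = 19079^2 mod 36941 = 28568.

28568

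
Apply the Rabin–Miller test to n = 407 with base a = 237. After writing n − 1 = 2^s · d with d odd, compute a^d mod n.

n − 1 = 406 = 2^1 · 203, so s = 1 and d = 203.
By repeated squaring, 237^203 ≡ 161 (mod 407).

161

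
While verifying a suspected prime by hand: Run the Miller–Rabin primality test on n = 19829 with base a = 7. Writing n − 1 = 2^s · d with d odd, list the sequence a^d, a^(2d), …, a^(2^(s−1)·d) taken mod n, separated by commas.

13794, 15181

n − 1 = 19828 = 2^2 · 4957, so s = 2 and d = 4957.
x_0 = 7^4957 mod 19829 = 13794.
x_1 = 13794^2 mod 19829 = 15181.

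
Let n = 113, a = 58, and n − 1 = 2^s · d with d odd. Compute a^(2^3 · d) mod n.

112

n − 1 = 112 = 2^4 · 7, so s = 4 and d = 7.
x_0 = 58^7 mod 113 = 78.
x_1 = 78^2 mod 113 = 95.
x_2 = 95^2 mod 113 = 98.
x_3 = 98^2 mod 113 = 112.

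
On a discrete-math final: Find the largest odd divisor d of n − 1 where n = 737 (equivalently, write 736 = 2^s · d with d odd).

23

Halving: 736 → 368 → 184 → 92 → 46 → 23; 23 is odd.
So 736 = 2^5 · 23.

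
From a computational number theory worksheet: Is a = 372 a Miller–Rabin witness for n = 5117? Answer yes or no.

n − 1 = 5116 = 2^2 · 1279, so s = 2 and d = 1279.
x_0 = 372^1279 mod 5117 = 1793.
x_0 is neither 1 nor 5116, so continue squaring.
x_1 = 1793^2 mod 5117 = 1373.
Reached i = s−1 = 1 without hitting −1: 372 is a Miller–Rabin witness and 5117 is composite.

yes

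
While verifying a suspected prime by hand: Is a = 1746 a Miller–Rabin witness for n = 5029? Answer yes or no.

yes

n − 1 = 5028 = 2^2 · 1257, so s = 2 and d = 1257.
x_0 = 1746^1257 mod 5029 = 4891.
x_0 is neither 1 nor 5028, so continue squaring.
x_1 = 4891^2 mod 5029 = 3957.
Reached i = s−1 = 1 without hitting −1: 1746 is a Miller–Rabin witness and 5029 is composite.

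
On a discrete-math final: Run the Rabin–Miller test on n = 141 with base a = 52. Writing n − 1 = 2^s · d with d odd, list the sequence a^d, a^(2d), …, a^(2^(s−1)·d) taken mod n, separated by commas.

76, 136

n − 1 = 140 = 2^2 · 35, so s = 2 and d = 35.
x_0 = 52^35 mod 141 = 76.
x_1 = 76^2 mod 141 = 136.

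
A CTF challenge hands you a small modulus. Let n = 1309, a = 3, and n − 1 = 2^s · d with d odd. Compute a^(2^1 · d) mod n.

631

n − 1 = 1308 = 2^2 · 327, so s = 2 and d = 327.
x_0 = 3^327 mod 1309 = 1252.
x_1 = 1252^2 mod 1309 = 631.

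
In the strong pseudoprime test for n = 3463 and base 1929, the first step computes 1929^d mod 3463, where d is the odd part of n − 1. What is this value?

3462

n − 1 = 3462 = 2^1 · 1731, so s = 1 and d = 1731.
Repeated squaring mod 3463: 1929^1 ≡ 1929, 1929^2 ≡ 1779, 1929^4 ≡ 3122, 1929^8 ≡ 2002, 1929^16 ≡ 1313, 1929^32 ≡ 2858, 1929^64 ≡ 2410, 1929^128 ≡ 649, 1929^256 ≡ 2178, 1929^512 ≡ 2837, 1929^1024 ≡ 557.
1731 = 1024 + 512 + 128 + 64 + 2 + 1, so 1929^1731 ≡ 557·2837·649·2410·1779·1929 ≡ 3462 (mod 3463).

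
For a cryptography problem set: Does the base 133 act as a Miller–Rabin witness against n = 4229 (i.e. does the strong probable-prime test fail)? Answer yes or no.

no

n − 1 = 4228 = 2^2 · 1057, so s = 2 and d = 1057.
x_0 = 133^1057 mod 4229 = 4228.
x_0 = 4228 ≡ −1, so 133 is not a witness.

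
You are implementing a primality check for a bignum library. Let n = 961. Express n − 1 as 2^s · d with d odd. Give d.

Halving: 960 → 480 → 240 → 120 → 60 → 30 → 15; 15 is odd.
So 960 = 2^6 · 15.

15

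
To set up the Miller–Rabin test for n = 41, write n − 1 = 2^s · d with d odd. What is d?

5

Halving: 40 → 20 → 10 → 5; 5 is odd.
So 40 = 2^3 · 5.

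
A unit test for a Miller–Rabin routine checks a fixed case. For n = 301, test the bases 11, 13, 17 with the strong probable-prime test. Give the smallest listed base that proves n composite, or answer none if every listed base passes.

n − 1 = 300 = 2^2 · 75, so s = 2 and d = 75.
Base 11: x_0 = 11^75 mod 301 = 274. x_0 is neither 1 nor 300, so continue squaring. x_1 = 274^2 mod 301 = 127. Reached i = s−1 = 1 without hitting −1: 11 is a Miller–Rabin witness and 301 is composite.
Base 13: x_0 = 13^75 mod 301 = 41. x_0 is neither 1 nor 300, so continue squaring. x_1 = 41^2 mod 301 = 176. Reached i = s−1 = 1 without hitting −1: 13 is a Miller–Rabin witness and 301 is composite.
Base 17: x_0 = 17^75 mod 301 = 279. x_0 is neither 1 nor 300, so continue squaring. x_1 = 279^2 mod 301 = 183. Reached i = s−1 = 1 without hitting −1: 17 is a Miller–Rabin witness and 301 is composite.
The smallest witness among the given bases is 11.

11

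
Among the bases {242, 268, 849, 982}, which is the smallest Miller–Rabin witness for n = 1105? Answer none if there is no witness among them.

none

n − 1 = 1104 = 2^4 · 69, so s = 4 and d = 69.
Base 242: x_0 = 242^69 mod 1105 = 242. x_0 is neither 1 nor 1104, so continue squaring. x_1 = 242^2 mod 1105 = 1104. x_1 ≡ −1, so 242 is not a witness.
Base 268: x_0 = 268^69 mod 1105 = 268. x_0 is neither 1 nor 1104, so continue squaring. x_1 = 268^2 mod 1105 = 1104. x_1 ≡ −1, so 268 is not a witness.
Base 849: x_0 = 849^69 mod 1105 = 1104. x_0 = 1104 ≡ −1, so 849 is not a witness.
Base 982: x_0 = 982^69 mod 1105 = 47. x_0 is neither 1 nor 1104, so continue squaring. x_1 = 47^2 mod 1105 = 1104. x_1 ≡ −1, so 982 is not a witness.
No listed base is a witness for 1105.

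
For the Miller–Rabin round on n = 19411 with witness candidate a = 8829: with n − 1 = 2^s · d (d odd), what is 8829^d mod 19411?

7211

n − 1 = 19410 = 2^1 · 9705, so s = 1 and d = 9705.
8829^9705 mod 19411 = 7211.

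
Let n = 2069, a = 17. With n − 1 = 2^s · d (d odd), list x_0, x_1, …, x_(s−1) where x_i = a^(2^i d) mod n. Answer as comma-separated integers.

n − 1 = 2068 = 2^2 · 517, so s = 2 and d = 517.
x_0 = 17^517 mod 2069 = 164.
x_1 = 164^2 mod 2069 = 2068.

164, 2068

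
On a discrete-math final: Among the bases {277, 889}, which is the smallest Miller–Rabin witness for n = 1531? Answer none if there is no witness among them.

n − 1 = 1530 = 2^1 · 765, so s = 1 and d = 765.
Base 277: x_0 = 277^765 mod 1531 = 1. x_0 = 1, so 277 is not a witness.
Base 889: x_0 = 889^765 mod 1531 = 1. x_0 = 1, so 889 is not a witness.
No listed base is a witness for 1531.

none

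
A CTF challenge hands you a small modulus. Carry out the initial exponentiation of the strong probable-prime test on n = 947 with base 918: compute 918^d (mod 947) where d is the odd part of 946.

n − 1 = 946 = 2^1 · 473, so s = 1 and d = 473.
918^473 mod 947 = 1.

1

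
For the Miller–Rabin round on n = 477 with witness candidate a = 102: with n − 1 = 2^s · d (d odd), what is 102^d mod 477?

387

n − 1 = 476 = 2^2 · 119, so s = 2 and d = 119.
102^119 mod 477 = 387.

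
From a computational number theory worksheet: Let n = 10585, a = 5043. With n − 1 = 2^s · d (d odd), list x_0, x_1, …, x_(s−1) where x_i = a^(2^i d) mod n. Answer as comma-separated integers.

n − 1 = 10584 = 2^3 · 1323, so s = 3 and d = 1323.
x_0 = 5043^1323 mod 10585 = 9152.
x_1 = 9152^2 mod 10585 = 10584.
x_2 = 10584^2 mod 10585 = 1.

9152, 10584, 1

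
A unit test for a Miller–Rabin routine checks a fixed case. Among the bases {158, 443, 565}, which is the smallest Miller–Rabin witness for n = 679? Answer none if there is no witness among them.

443

n − 1 = 678 = 2^1 · 339, so s = 1 and d = 339.
Base 158: x_0 = 158^339 mod 679 = 1. x_0 = 1, so 158 is not a witness.
Base 443: x_0 = 443^339 mod 679 = 659. x_0 ∉ {1, 678} and s = 1, so 443 is a Miller–Rabin witness and 679 is composite.
Base 565: x_0 = 565^339 mod 679 = 160. x_0 ∉ {1, 678} and s = 1, so 565 is a Miller–Rabin witness and 679 is composite.
The smallest witness among the given bases is 443.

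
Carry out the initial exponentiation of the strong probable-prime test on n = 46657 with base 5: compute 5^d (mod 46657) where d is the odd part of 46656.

n − 1 = 46656 = 2^6 · 729, so s = 6 and d = 729.
5^729 mod 46657 = 746.

746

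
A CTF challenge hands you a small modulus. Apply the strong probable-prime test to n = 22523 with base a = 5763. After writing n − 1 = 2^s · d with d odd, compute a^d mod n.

n − 1 = 22522 = 2^1 · 11261, so s = 1 and d = 11261.
By repeated squaring, 5763^11261 ≡ 309 (mod 22523).

309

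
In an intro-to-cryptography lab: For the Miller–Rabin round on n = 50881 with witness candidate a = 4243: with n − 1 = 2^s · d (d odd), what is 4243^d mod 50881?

n − 1 = 50880 = 2^6 · 795, so s = 6 and d = 795.
4243^795 mod 50881 = 45478.

45478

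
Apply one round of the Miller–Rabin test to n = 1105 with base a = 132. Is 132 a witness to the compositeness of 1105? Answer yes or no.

n − 1 = 1104 = 2^4 · 69, so s = 4 and d = 69.
By repeated squaring, 132^69 ≡ 642 (mod 1105).
x_0 = 132^69 mod 1105 = 642.
x_0 is neither 1 nor 1104, so continue squaring.
x_1 = 642^2 mod 1105 = 1104.
x_1 ≡ −1, so 132 is not a witness.

no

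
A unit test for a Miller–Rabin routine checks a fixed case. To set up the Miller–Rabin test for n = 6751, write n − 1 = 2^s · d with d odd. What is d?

3375

Halving: 6750 → 3375; 3375 is odd.
So 6750 = 2^1 · 3375.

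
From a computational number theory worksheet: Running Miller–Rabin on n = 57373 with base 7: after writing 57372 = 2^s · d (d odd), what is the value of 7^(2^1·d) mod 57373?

1

n − 1 = 57372 = 2^2 · 14343, so s = 2 and d = 14343.
x_0 = 7^14343 mod 57373 = 57372.
x_1 = 57372^2 mod 57373 = 1.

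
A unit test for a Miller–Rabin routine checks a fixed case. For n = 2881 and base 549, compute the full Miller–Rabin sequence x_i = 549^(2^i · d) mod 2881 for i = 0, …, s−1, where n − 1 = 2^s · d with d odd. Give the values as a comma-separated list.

n − 1 = 2880 = 2^6 · 45, so s = 6 and d = 45.
x_0 = 549^45 mod 2881 = 2655.
x_1 = 2655^2 mod 2881 = 2099.
x_2 = 2099^2 mod 2881 = 752.
x_3 = 752^2 mod 2881 = 828.
x_4 = 828^2 mod 2881 = 2787.
x_5 = 2787^2 mod 2881 = 193.

2655, 2099, 752, 828, 2787, 193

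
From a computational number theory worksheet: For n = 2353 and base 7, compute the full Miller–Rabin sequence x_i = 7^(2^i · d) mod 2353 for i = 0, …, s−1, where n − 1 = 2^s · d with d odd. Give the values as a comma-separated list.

n − 1 = 2352 = 2^4 · 147, so s = 4 and d = 147.
x_0 = 7^147 mod 2353 = 343.
x_1 = 343^2 mod 2353 = 2352.
x_2 = 2352^2 mod 2353 = 1.
x_3 = 1^2 mod 2353 = 1.

343, 2352, 1, 1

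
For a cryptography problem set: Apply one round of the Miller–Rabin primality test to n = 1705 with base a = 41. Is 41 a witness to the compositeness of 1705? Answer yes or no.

yes

n − 1 = 1704 = 2^3 · 213, so s = 3 and d = 213.
x_0 = 41^213 mod 1705 = 721.
x_0 is neither 1 nor 1704, so continue squaring.
x_1 = 721^2 mod 1705 = 1521.
x_2 = 1521^2 mod 1705 = 1461.
Reached i = s−1 = 2 without hitting −1: 41 is a Miller–Rabin witness and 1705 is composite.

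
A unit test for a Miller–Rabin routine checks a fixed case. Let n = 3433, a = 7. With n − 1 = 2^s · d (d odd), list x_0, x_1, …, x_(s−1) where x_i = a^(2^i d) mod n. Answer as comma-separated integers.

n − 1 = 3432 = 2^3 · 429, so s = 3 and d = 429.
x_0 = 7^429 mod 3433 = 1619.
x_1 = 1619^2 mod 3433 = 1782.
x_2 = 1782^2 mod 3433 = 3432.

1619, 1782, 3432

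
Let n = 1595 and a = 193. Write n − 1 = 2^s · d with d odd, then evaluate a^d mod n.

1163

n − 1 = 1594 = 2^1 · 797, so s = 1 and d = 797.
By repeated squaring, 193^797 ≡ 1163 (mod 1595).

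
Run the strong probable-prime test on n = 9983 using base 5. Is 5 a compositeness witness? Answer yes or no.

yes

n − 1 = 9982 = 2^1 · 4991, so s = 1 and d = 4991.
Repeated squaring mod 9983: 5^1 ≡ 5, 5^2 ≡ 25, 5^4 ≡ 625, 5^8 ≡ 1288, 5^16 ≡ 1766, 5^32 ≡ 4060, 5^64 ≡ 1667, 5^128 ≡ 3615, 5^256 ≡ 478, 5^512 ≡ 8858, 5^1024 ≡ 7767, 5^2048 ≡ 9003, 5^4096 ≡ 2032.
4991 = 4096 + 512 + 256 + 64 + 32 + 16 + 8 + 4 + 2 + 1, so 5^4991 ≡ 2032·8858·478·1667·4060·1766·1288·625·25·5 ≡ 1526 (mod 9983).
x_0 = 5^4991 mod 9983 = 1526.
x_0 ∉ {1, 9982} and s = 1, so 5 is a Miller–Rabin witness and 9983 is composite.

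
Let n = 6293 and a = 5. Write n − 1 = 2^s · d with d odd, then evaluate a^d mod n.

5213

n − 1 = 6292 = 2^2 · 1573, so s = 2 and d = 1573.
5^1573 mod 6293 = 5213.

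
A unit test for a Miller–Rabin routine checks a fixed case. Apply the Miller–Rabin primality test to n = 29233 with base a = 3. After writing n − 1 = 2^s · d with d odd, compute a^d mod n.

n − 1 = 29232 = 2^4 · 1827, so s = 4 and d = 1827.
Repeated squaring mod 29233: 3^1 ≡ 3, 3^2 ≡ 9, 3^4 ≡ 81, 3^8 ≡ 6561, 3^16 ≡ 15745, 3^32 ≡ 9185, 3^64 ≡ 27020, 3^128 ≡ 15458, 3^256 ≡ 28455, 3^512 ≡ 20624, 3^1024 ≡ 9226.
1827 = 1024 + 512 + 256 + 32 + 2 + 1, so 3^1827 ≡ 9226·20624·28455·9185·9·3 ≡ 8145 (mod 29233).

8145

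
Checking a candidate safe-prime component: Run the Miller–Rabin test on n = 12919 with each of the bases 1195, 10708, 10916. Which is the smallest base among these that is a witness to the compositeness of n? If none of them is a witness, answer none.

n − 1 = 12918 = 2^1 · 6459, so s = 1 and d = 6459.
Base 1195: x_0 = 1195^6459 mod 12919 = 1. x_0 = 1, so 1195 is not a witness.
Base 10708: x_0 = 10708^6459 mod 12919 = 1. x_0 = 1, so 10708 is not a witness.
Base 10916: x_0 = 10916^6459 mod 12919 = 12918. x_0 = 12918 ≡ −1, so 10916 is not a witness.
No listed base is a witness for 12919.

none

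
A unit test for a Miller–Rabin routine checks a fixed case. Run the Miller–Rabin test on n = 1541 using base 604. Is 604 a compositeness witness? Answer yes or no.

n − 1 = 1540 = 2^2 · 385, so s = 2 and d = 385.
x_0 = 604^385 mod 1541 = 1.
x_0 = 1, so 604 is not a witness.

no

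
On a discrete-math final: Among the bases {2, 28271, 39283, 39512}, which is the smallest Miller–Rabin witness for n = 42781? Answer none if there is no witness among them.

n − 1 = 42780 = 2^2 · 10695, so s = 2 and d = 10695.
Base 2: x_0 = 2^10695 mod 42781 = 26682. x_0 is neither 1 nor 42780, so continue squaring. x_1 = 26682^2 mod 42781 = 10503. Reached i = s−1 = 1 without hitting −1: 2 is a Miller–Rabin witness and 42781 is composite.
Base 28271: x_0 = 28271^10695 mod 42781 = 41574. x_0 is neither 1 nor 42780, so continue squaring. x_1 = 41574^2 mod 42781 = 2295. Reached i = s−1 = 1 without hitting −1: 28271 is a Miller–Rabin witness and 42781 is composite.
Base 39283: x_0 = 39283^10695 mod 42781 = 5881. x_0 is neither 1 nor 42780, so continue squaring. x_1 = 5881^2 mod 42781 = 19113. Reached i = s−1 = 1 without hitting −1: 39283 is a Miller–Rabin witness and 42781 is composite.
Base 39512: x_0 = 39512^10695 mod 42781 = 19268. x_0 is neither 1 nor 42780, so continue squaring. x_1 = 19268^2 mod 42781 = 2306. Reached i = s−1 = 1 without hitting −1: 39512 is a Miller–Rabin witness and 42781 is composite.
The smallest witness among the given bases is 2.

2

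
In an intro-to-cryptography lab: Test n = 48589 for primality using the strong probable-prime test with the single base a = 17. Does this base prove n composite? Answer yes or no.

n − 1 = 48588 = 2^2 · 12147, so s = 2 and d = 12147.
Repeated squaring mod 48589: 17^1 ≡ 17, 17^2 ≡ 289, 17^4 ≡ 34932, 17^8 ≡ 29067, 17^16 ≡ 24957, 17^32 ≡ 38047, 17^64 ≡ 10721, 17^128 ≡ 26856, 17^256 ≡ 38209, 17^512 ≡ 22587, 17^1024 ≡ 36658, 17^2048 ≡ 31580, 17^4096 ≡ 7175, 17^8192 ≡ 24874.
12147 = 8192 + 2048 + 1024 + 512 + 256 + 64 + 32 + 16 + 2 + 1, so 17^12147 ≡ 24874·31580·36658·22587·38209·10721·38047·24957·289·17 ≡ 10875 (mod 48589).
x_0 = 17^12147 mod 48589 = 10875.
x_0 is neither 1 nor 48588, so continue squaring.
x_1 = 10875^2 mod 48589 = 48588.
x_1 ≡ −1, so 17 is not a witness.

no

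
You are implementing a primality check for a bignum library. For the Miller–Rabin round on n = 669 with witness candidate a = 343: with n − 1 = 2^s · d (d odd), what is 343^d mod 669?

487

n − 1 = 668 = 2^2 · 167, so s = 2 and d = 167.
343^167 mod 669 = 487.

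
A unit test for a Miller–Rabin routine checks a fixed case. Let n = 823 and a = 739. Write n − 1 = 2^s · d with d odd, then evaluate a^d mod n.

822

n − 1 = 822 = 2^1 · 411, so s = 1 and d = 411.
739^411 mod 823 = 822.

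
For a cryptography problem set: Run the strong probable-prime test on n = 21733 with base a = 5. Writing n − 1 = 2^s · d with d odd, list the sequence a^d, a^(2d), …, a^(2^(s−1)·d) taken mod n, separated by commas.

n − 1 = 21732 = 2^2 · 5433, so s = 2 and d = 5433.
x_0 = 5^5433 mod 21733 = 1330.
x_1 = 1330^2 mod 21733 = 8527.

1330, 8527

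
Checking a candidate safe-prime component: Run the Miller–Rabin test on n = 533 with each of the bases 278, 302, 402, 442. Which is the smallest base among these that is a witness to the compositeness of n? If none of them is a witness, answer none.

302

n − 1 = 532 = 2^2 · 133, so s = 2 and d = 133.
Base 278: x_0 = 278^133 mod 533 = 278. x_0 is neither 1 nor 532, so continue squaring. x_1 = 278^2 mod 533 = 532. x_1 ≡ −1, so 278 is not a witness.
Base 302: x_0 = 302^133 mod 533 = 211. x_0 is neither 1 nor 532, so continue squaring. x_1 = 211^2 mod 533 = 282. Reached i = s−1 = 1 without hitting −1: 302 is a Miller–Rabin witness and 533 is composite.
Base 402: x_0 = 402^133 mod 533 = 389. x_0 is neither 1 nor 532, so continue squaring. x_1 = 389^2 mod 533 = 482. Reached i = s−1 = 1 without hitting −1: 402 is a Miller–Rabin witness and 533 is composite.
Base 442: x_0 = 442^133 mod 533 = 442. x_0 is neither 1 nor 532, so continue squaring. x_1 = 442^2 mod 533 = 286. Reached i = s−1 = 1 without hitting −1: 442 is a Miller–Rabin witness and 533 is composite.
The smallest witness among the given bases is 302.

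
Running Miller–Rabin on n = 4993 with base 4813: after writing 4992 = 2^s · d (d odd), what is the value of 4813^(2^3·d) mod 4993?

2435

n − 1 = 4992 = 2^7 · 39, so s = 7 and d = 39.
x_0 = 4813^39 mod 4993 = 1740.
x_1 = 1740^2 mod 4993 = 1842.
x_2 = 1842^2 mod 4993 = 2717.
x_3 = 2717^2 mod 4993 = 2435.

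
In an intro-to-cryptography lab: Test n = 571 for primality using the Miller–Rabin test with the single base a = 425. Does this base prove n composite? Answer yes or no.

n − 1 = 570 = 2^1 · 285, so s = 1 and d = 285.
x_0 = 425^285 mod 571 = 570.
x_0 = 570 ≡ −1, so 425 is not a witness.

no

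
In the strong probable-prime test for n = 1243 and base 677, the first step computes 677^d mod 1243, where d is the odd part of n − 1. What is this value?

n − 1 = 1242 = 2^1 · 621, so s = 1 and d = 621.
By repeated squaring, 677^621 ≡ 677 (mod 1243).

677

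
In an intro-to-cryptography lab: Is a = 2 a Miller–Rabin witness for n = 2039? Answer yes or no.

n − 1 = 2038 = 2^1 · 1019, so s = 1 and d = 1019.
Repeated squaring mod 2039: 2^1 ≡ 2, 2^2 ≡ 4, 2^4 ≡ 16, 2^8 ≡ 256, 2^16 ≡ 288, 2^32 ≡ 1384, 2^64 ≡ 835, 2^128 ≡ 1926, 2^256 ≡ 535, 2^512 ≡ 765.
1019 = 512 + 256 + 128 + 64 + 32 + 16 + 8 + 2 + 1, so 2^1019 ≡ 765·535·1926·835·1384·288·256·4·2 ≡ 1 (mod 2039).
x_0 = 2^1019 mod 2039 = 1.
x_0 = 1, so 2 is not a witness.

no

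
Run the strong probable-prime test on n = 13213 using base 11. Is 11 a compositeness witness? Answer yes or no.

yes

n − 1 = 13212 = 2^2 · 3303, so s = 2 and d = 3303.
x_0 = 11^3303 mod 13213 = 4828.
x_0 is neither 1 nor 13212, so continue squaring.
x_1 = 4828^2 mod 13213 = 1852.
Reached i = s−1 = 1 without hitting −1: 11 is a Miller–Rabin witness and 13213 is composite.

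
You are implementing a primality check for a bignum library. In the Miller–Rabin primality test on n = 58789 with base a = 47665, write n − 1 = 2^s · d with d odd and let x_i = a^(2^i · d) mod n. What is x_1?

1

n − 1 = 58788 = 2^2 · 14697, so s = 2 and d = 14697.
x_0 = 47665^14697 mod 58789 = 58788.
x_1 = 58788^2 mod 58789 = 1.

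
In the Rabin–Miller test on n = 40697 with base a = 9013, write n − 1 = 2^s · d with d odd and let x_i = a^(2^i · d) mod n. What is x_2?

1

n − 1 = 40696 = 2^3 · 5087, so s = 3 and d = 5087.
Repeated squaring mod 40697: 9013^1 ≡ 9013, 9013^2 ≡ 2957, 9013^4 ≡ 34691, 9013^8 ≡ 14494, 9013^16 ≡ 38819, 9013^32 ≡ 26942, 9013^64 ≡ 40369, 9013^128 ≡ 26190, 9013^256 ≡ 8862, 9013^512 ≡ 30531, 9013^1024 ≡ 17873, 9013^2048 ≡ 13376, 9013^4096 ≡ 13364.
5087 = 4096 + 512 + 256 + 128 + 64 + 16 + 8 + 4 + 2 + 1, so 9013^5087 ≡ 13364·30531·8862·26190·40369·38819·14494·34691·2957·9013 ≡ 34414 (mod 40697).
x_0 = 34414.
x_1 = 34414^2 mod 40697 = 40696.
x_2 = 40696^2 mod 40697 = 1.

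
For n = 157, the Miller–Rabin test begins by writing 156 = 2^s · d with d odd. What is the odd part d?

Halving: 156 → 78 → 39; 39 is odd.
So 156 = 2^2 · 39.

39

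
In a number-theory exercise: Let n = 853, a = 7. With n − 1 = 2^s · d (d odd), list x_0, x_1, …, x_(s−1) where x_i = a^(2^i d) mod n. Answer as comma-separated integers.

n − 1 = 852 = 2^2 · 213, so s = 2 and d = 213.
x_0 = 7^213 mod 853 = 520.
x_1 = 520^2 mod 853 = 852.

520, 852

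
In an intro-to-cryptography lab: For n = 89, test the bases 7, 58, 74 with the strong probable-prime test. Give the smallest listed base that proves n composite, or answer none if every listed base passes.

n − 1 = 88 = 2^3 · 11, so s = 3 and d = 11.
Base 7: x_0 = 7^11 mod 89 = 37. x_0 is neither 1 nor 88, so continue squaring. x_1 = 37^2 mod 89 = 34. x_2 = 34^2 mod 89 = 88. x_2 ≡ −1, so 7 is not a witness.
Base 58: x_0 = 58^11 mod 89 = 12. x_0 is neither 1 nor 88, so continue squaring. x_1 = 12^2 mod 89 = 55. x_2 = 55^2 mod 89 = 88. x_2 ≡ −1, so 58 is not a witness.
Base 74: x_0 = 74^11 mod 89 = 12. x_0 is neither 1 nor 88, so continue squaring. x_1 = 12^2 mod 89 = 55. x_2 = 55^2 mod 89 = 88. x_2 ≡ −1, so 74 is not a witness.
No listed base is a witness for 89.

none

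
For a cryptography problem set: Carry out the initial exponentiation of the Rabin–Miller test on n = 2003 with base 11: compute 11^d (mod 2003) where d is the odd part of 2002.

2002

n − 1 = 2002 = 2^1 · 1001, so s = 1 and d = 1001.
Repeated squaring mod 2003: 11^1 ≡ 11, 11^2 ≡ 121, 11^4 ≡ 620, 11^8 ≡ 1827, 11^16 ≡ 931, 11^32 ≡ 1465, 11^64 ≡ 1012, 11^128 ≡ 611, 11^256 ≡ 763, 11^512 ≡ 1299.
1001 = 512 + 256 + 128 + 64 + 32 + 8 + 1, so 11^1001 ≡ 1299·763·611·1012·1465·1827·11 ≡ 2002 (mod 2003).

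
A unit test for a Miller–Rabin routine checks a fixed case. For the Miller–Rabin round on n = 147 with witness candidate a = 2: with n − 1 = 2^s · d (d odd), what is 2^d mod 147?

n − 1 = 146 = 2^1 · 73, so s = 1 and d = 73.
Repeated squaring mod 147: 2^1 ≡ 2, 2^2 ≡ 4, 2^4 ≡ 16, 2^8 ≡ 109, 2^16 ≡ 121, 2^32 ≡ 88, 2^64 ≡ 100.
73 = 64 + 8 + 1, so 2^73 ≡ 100·109·2 ≡ 44 (mod 147).

44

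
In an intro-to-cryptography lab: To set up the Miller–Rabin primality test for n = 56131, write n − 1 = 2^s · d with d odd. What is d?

28065

Halving: 56130 → 28065; 28065 is odd.
So 56130 = 2^1 · 28065.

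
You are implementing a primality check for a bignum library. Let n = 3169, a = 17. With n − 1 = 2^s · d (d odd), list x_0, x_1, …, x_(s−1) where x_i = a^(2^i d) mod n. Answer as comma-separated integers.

2936, 416, 1930, 1325, 3168

n − 1 = 3168 = 2^5 · 99, so s = 5 and d = 99.
x_0 = 17^99 mod 3169 = 2936.
x_1 = 2936^2 mod 3169 = 416.
x_2 = 416^2 mod 3169 = 1930.
x_3 = 1930^2 mod 3169 = 1325.
x_4 = 1325^2 mod 3169 = 3168.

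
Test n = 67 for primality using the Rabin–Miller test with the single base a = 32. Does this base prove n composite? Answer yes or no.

n − 1 = 66 = 2^1 · 33, so s = 1 and d = 33.
x_0 = 32^33 mod 67 = 66.
x_0 = 66 ≡ −1, so 32 is not a witness.

no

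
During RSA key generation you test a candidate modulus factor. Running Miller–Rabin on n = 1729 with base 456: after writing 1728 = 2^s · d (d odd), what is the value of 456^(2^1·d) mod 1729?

n − 1 = 1728 = 2^6 · 27, so s = 6 and d = 27.
x_0 = 456^27 mod 1729 = 456.
x_1 = 456^2 mod 1729 = 456.

456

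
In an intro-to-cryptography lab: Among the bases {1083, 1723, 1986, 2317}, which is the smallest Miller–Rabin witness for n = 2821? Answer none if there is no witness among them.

n − 1 = 2820 = 2^2 · 705, so s = 2 and d = 705.
Base 1083: x_0 = 1083^705 mod 2821 = 2820. x_0 = 2820 ≡ −1, so 1083 is not a witness.
Base 1723: x_0 = 1723^705 mod 2821 = 1737. x_0 is neither 1 nor 2820, so continue squaring. x_1 = 1737^2 mod 2821 = 1520. Reached i = s−1 = 1 without hitting −1: 1723 is a Miller–Rabin witness and 2821 is composite.
Base 1986: x_0 = 1986^705 mod 2821 = 2729. x_0 is neither 1 nor 2820, so continue squaring. x_1 = 2729^2 mod 2821 = 1. x_1 = 1 but x_0 ≠ ±1, a nontrivial square root of 1 — 1986 is a witness and 2821 is composite.
Base 2317: x_0 = 2317^705 mod 2821 = 2107. x_0 is neither 1 nor 2820, so continue squaring. x_1 = 2107^2 mod 2821 = 2016. Reached i = s−1 = 1 without hitting −1: 2317 is a Miller–Rabin witness and 2821 is composite.
The smallest witness among the given bases is 1723.

1723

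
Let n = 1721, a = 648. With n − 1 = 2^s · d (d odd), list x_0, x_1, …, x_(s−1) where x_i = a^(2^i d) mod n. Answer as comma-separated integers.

n − 1 = 1720 = 2^3 · 215, so s = 3 and d = 215.
x_0 = 648^215 mod 1721 = 1720.
x_1 = 1720^2 mod 1721 = 1.
x_2 = 1^2 mod 1721 = 1.

1720, 1, 1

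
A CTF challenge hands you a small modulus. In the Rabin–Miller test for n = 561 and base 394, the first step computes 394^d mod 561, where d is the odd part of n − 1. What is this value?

265

n − 1 = 560 = 2^4 · 35, so s = 4 and d = 35.
Repeated squaring mod 561: 394^1 ≡ 394, 394^2 ≡ 400, 394^4 ≡ 115, 394^8 ≡ 322, 394^16 ≡ 460, 394^32 ≡ 103.
35 = 32 + 2 + 1, so 394^35 ≡ 103·400·394 ≡ 265 (mod 561).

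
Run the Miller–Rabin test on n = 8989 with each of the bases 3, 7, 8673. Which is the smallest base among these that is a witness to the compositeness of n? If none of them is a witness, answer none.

n − 1 = 8988 = 2^2 · 2247, so s = 2 and d = 2247.
Base 3: x_0 = 3^2247 mod 8989 = 8873. x_0 is neither 1 nor 8988, so continue squaring. x_1 = 8873^2 mod 8989 = 4467. Reached i = s−1 = 1 without hitting −1: 3 is a Miller–Rabin witness and 8989 is composite.
Base 7: x_0 = 7^2247 mod 8989 = 5709. x_0 is neither 1 nor 8988, so continue squaring. x_1 = 5709^2 mod 8989 = 7556. Reached i = s−1 = 1 without hitting −1: 7 is a Miller–Rabin witness and 8989 is composite.
Base 8673: x_0 = 8673^2247 mod 8989 = 5349. x_0 is neither 1 nor 8988, so continue squaring. x_1 = 5349^2 mod 8989 = 8803. Reached i = s−1 = 1 without hitting −1: 8673 is a Miller–Rabin witness and 8989 is composite.
The smallest witness among the given bases is 3.

3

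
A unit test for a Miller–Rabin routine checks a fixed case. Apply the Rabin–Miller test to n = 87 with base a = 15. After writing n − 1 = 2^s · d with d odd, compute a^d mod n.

72

n − 1 = 86 = 2^1 · 43, so s = 1 and d = 43.
15^43 mod 87 = 72.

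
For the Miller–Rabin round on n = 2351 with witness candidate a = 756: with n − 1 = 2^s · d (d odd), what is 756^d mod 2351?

1

n − 1 = 2350 = 2^1 · 1175, so s = 1 and d = 1175.
756^1175 mod 2351 = 1.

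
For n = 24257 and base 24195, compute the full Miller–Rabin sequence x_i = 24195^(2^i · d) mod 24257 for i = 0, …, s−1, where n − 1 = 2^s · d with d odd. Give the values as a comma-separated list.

n − 1 = 24256 = 2^6 · 379, so s = 6 and d = 379.
x_0 = 24195^379 mod 24257 = 19750.
x_1 = 19750^2 mod 24257 = 9940.
x_2 = 9940^2 mod 24257 = 4839.
x_3 = 4839^2 mod 24257 = 7916.
x_4 = 7916^2 mod 24257 = 7225.
x_5 = 7225^2 mod 24257 = 23818.

19750, 9940, 4839, 7916, 7225, 23818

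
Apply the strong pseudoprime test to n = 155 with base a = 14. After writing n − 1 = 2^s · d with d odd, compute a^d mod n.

n − 1 = 154 = 2^1 · 77, so s = 1 and d = 77.
14^77 mod 155 = 134.

134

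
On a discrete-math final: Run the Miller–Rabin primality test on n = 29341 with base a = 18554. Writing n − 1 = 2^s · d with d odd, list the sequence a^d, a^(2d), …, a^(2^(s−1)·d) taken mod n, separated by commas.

n − 1 = 29340 = 2^2 · 7335, so s = 2 and d = 7335.
x_0 = 18554^7335 mod 29341 = 16459.
x_1 = 16459^2 mod 29341 = 22569.

16459, 22569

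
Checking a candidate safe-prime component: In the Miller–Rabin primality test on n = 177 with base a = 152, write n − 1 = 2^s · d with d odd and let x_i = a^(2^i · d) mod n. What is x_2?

n − 1 = 176 = 2^4 · 11, so s = 4 and d = 11.
x_0 = 152^11 mod 177 = 131.
x_1 = 131^2 mod 177 = 169.
x_2 = 169^2 mod 177 = 64.

64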